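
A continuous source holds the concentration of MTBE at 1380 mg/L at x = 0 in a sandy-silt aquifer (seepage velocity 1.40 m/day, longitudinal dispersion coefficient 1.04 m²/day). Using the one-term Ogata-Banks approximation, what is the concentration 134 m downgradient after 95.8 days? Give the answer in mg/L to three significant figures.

695 mg/L

For a continuous step input, C/C₀ ≈ ½·erfc((x−vt)/(2√(Dt))).
vt = 1.40 × 95.8 = 134.12 m and 2√(Dt) = 2√(1.04 × 95.8) = 19.96 m.
Argument (x−vt)/(2√(Dt)) = (134 − 134.12)/19.96 = -0.006012; ½·erfc(-0.006012) = 0.5034.
C = 1380 × 0.5034 = 695 mg/L.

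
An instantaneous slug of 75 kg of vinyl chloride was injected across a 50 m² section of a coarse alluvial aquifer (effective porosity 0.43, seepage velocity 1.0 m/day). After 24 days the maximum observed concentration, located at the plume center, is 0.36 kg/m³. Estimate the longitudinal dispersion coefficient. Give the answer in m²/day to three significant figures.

At the plume center C_max = M/(n_e·A·√(4πDt)), so D = M²/(4πt·(n_e·A·C_max)²).
n_e·A·C_max = 0.43 × 50 × 0.36 = 7.740 kg/m.
D = 75²/(4π × 24 × 7.740²) = 0.311 m²/day.

0.311 m²/day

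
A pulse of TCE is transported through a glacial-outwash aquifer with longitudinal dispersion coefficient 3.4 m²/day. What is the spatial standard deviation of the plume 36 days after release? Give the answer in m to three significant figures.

15.6 m

Dispersive spreading gives a Gaussian with σ² = 2Dt; advection only shifts the center.
σ = √(2 × 3.4 × 36) = 15.6 m.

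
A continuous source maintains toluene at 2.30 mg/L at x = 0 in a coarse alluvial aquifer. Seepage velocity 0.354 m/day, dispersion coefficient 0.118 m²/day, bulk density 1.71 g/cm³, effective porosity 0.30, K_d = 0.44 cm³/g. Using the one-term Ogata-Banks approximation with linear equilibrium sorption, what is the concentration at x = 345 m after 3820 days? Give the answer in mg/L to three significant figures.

2.29 mg/L

Retardation factor R = 1 + ρ_b·K_d/n = 1 + 1.71 × 0.44/0.30 = 3.508.
Sorption retards both mechanisms: v_R = v/R = 0.1009 m/day, D_R = D/R = 0.03364 m²/day.
v_R·t = 0.1009 × 3820 = 385.438 m; 2√(D_R t) = 22.67 m; argument = (345 − 385.438)/22.67 = -1.784.
C = C₀ × ½·erfc(-1.784) = 2.30 × 0.9942 = 2.29 mg/L.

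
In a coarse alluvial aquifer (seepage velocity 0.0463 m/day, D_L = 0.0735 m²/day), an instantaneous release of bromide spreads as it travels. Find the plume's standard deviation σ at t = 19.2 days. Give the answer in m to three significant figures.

Dispersive spreading gives a Gaussian with σ² = 2Dt; advection only shifts the center.
σ = √(2 × 0.0735 × 19.2) = 1.68 m.

1.68 m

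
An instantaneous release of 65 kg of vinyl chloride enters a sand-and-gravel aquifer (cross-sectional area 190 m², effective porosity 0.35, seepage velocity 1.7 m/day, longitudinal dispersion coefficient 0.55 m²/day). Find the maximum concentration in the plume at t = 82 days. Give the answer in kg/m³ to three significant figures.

0.0411 kg/m³

The peak of an instantaneous 1D plume sits at x = vt; there the Gaussian factor is 1 and C_max = M/(n_e·A·√(4πDt)), where n_e·A is the pore area the mass is dissolved in.
√(4πDt) = √(4π × 0.55 × 82) = 23.81 m, so C_max = 65/(0.35 × 190 × 23.81) = 0.0411 kg/m³.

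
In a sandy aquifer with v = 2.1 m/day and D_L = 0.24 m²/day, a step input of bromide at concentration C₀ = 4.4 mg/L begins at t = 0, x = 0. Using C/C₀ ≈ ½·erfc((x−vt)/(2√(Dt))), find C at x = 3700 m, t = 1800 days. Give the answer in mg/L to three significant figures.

4.39 mg/L

For a continuous step input, C/C₀ ≈ ½·erfc((x−vt)/(2√(Dt))).
vt = 2.1 × 1800 = 3780 m and 2√(Dt) = 2√(0.24 × 1800) = 41.57 m.
Argument (x−vt)/(2√(Dt)) = (3700 − 3780)/41.57 = -1.924; ½·erfc(-1.924) = 0.9967.
C = 4.4 × 0.9967 = 4.39 mg/L.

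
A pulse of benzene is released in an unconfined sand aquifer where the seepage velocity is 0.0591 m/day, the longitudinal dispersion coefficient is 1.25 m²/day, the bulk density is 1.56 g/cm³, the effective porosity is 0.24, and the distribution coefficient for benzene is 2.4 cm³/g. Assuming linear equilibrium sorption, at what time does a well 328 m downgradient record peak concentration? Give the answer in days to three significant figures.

Retardation factor R = 1 + ρ_b·K_d/n = 1 + 1.56 × 2.4/0.24 = 16.60.
Sorption retards both mechanisms: v_R = v/R = 0.003560 m/day, D_R = D/R = 0.07530 m²/day.
Peak time from v_R²t² + 2D_R t − x² = 0: t = (√(D_R² + v_R²x²) − D_R)/v_R².
√(D_R² + v_R²x²) = √(0.07530² + 0.003560² × 328²) = 1.170; v_R² = 1.267e-05.
t = (1.170 − 0.07530)/1.267e-05 = 86400 days.

86400 days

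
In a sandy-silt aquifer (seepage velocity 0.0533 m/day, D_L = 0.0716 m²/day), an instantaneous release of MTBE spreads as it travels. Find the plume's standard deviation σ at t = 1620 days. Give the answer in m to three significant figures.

15.2 m

Dispersive spreading gives a Gaussian with σ² = 2Dt; advection only shifts the center.
σ = √(2 × 0.0716 × 1620) = 15.2 m.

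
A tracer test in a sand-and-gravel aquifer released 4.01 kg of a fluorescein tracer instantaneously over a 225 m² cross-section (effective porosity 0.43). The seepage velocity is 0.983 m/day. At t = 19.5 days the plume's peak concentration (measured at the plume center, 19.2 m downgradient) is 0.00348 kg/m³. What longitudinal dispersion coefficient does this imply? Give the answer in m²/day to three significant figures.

At the plume center C_max = M/(n_e·A·√(4πDt)), so D = M²/(4πt·(n_e·A·C_max)²).
n_e·A·C_max = 0.43 × 225 × 0.00348 = 0.3367 kg/m.
D = 4.01²/(4π × 19.5 × 0.3367²) = 0.579 m²/day.

0.579 m²/day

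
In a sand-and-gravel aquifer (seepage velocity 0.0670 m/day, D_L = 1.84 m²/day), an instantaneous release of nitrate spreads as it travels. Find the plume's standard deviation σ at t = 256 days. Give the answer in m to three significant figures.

30.7 m

Dispersive spreading gives a Gaussian with σ² = 2Dt; advection only shifts the center.
σ = √(2 × 1.84 × 256) = 30.7 m.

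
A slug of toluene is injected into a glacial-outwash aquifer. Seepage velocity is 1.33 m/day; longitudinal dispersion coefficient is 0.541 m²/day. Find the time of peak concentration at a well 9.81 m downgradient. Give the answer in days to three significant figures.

7.08 days

For the 1D instantaneous-source solution, setting ∂C/∂t = 0 at fixed x gives v²t² + 2Dt − x² = 0, so t = (√(D² + v²x²) − D)/v².
√(D² + v²x²) = √(0.541² + 1.33² × 9.81²) = 13.06; v² = 1.7689.
t = (13.06 − 0.541)/1.7689 = 7.08 days (vs. the pure-advection estimate x/v = 7.38 d).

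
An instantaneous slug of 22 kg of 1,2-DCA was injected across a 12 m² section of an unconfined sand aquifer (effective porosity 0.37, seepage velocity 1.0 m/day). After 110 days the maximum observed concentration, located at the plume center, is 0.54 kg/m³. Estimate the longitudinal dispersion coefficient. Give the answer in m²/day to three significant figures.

At the plume center C_max = M/(n_e·A·√(4πDt)), so D = M²/(4πt·(n_e·A·C_max)²).
n_e·A·C_max = 0.37 × 12 × 0.54 = 2.398 kg/m.
D = 22²/(4π × 110 × 2.398²) = 0.0609 m²/day.

0.0609 m²/day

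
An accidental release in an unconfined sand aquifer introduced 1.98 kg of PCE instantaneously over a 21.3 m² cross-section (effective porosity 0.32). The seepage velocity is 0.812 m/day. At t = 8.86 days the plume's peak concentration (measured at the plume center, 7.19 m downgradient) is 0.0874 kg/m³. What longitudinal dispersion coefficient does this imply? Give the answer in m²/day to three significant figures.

0.0992 m²/day

At the plume center C_max = M/(n_e·A·√(4πDt)), so D = M²/(4πt·(n_e·A·C_max)²).
n_e·A·C_max = 0.32 × 21.3 × 0.0874 = 0.5957 kg/m.
D = 1.98²/(4π × 8.86 × 0.5957²) = 0.0992 m²/day.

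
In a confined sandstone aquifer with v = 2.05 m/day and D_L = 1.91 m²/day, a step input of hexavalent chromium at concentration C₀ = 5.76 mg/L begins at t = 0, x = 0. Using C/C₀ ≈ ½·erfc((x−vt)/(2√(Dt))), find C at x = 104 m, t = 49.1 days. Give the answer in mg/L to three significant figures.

2.32 mg/L

For a continuous step input, C/C₀ ≈ ½·erfc((x−vt)/(2√(Dt))).
vt = 2.05 × 49.1 = 100.655 m and 2√(Dt) = 2√(1.91 × 49.1) = 19.37 m.
Argument (x−vt)/(2√(Dt)) = (104 − 100.655)/19.37 = 0.1727; ½·erfc(0.1727) = 0.4035.
C = 5.76 × 0.4035 = 2.32 mg/L.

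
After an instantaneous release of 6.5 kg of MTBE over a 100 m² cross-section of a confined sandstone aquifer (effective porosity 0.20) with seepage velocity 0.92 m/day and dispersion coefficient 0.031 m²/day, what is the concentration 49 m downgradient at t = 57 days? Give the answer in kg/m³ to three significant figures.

For an instantaneous plane source, C(x,t) = M/(n_e·A·√(4πDt)) · exp(−(x−vt)²/(4Dt)), with n_e·A the pore (flow) area.
Plume center vt = 0.92 × 57 = 52.44 m, so the well at 49 m is 3.44 m upgradient of the peak.
√(4πDt) = 4.712 m, giving peak height M/(n_e·A·√(4πDt)) = 6.5/(0.20 × 100 × 4.712) = 0.06897 kg/m³.
(x−vt)²/(4Dt) = (-3.44)²/(4 × 0.031 × 57) = 1.674; exp(−1.674) = 0.1875.
C = 0.06897 × 0.1875 = 0.0129 kg/m³.

0.0129 kg/m³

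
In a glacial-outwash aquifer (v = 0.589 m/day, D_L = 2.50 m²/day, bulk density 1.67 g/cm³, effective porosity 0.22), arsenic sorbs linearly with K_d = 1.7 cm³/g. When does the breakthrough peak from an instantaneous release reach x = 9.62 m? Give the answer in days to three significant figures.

148 days

Retardation factor R = 1 + ρ_b·K_d/n = 1 + 1.67 × 1.7/0.22 = 13.90.
Sorption retards both mechanisms: v_R = v/R = 0.04237 m/day, D_R = D/R = 0.1799 m²/day.
Peak time from v_R²t² + 2D_R t − x² = 0: t = (√(D_R² + v_R²x²) − D_R)/v_R².
√(D_R² + v_R²x²) = √(0.1799² + 0.04237² × 9.62²) = 0.4455; v_R² = 0.001795.
t = (0.4455 − 0.1799)/0.001795 = 148 days.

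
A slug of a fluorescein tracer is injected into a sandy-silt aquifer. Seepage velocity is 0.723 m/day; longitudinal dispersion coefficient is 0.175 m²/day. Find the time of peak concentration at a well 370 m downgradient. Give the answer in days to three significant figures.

511 days

For the 1D instantaneous-source solution, setting ∂C/∂t = 0 at fixed x gives v²t² + 2Dt − x² = 0, so t = (√(D² + v²x²) − D)/v².
√(D² + v²x²) = √(0.175² + 0.723² × 370²) = 267.5; v² = 0.522729.
t = (267.5 − 0.175)/0.522729 = 511 days (vs. the pure-advection estimate x/v = 512 d).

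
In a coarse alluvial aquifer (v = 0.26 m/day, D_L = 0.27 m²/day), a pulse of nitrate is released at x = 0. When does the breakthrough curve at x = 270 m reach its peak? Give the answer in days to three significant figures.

1030 days

For the 1D instantaneous-source solution, setting ∂C/∂t = 0 at fixed x gives v²t² + 2Dt − x² = 0, so t = (√(D² + v²x²) − D)/v².
√(D² + v²x²) = √(0.27² + 0.26² × 270²) = 70.20; v² = 0.0676.
t = (70.20 − 0.27)/0.0676 = 1030 days (vs. the pure-advection estimate x/v = 1040 d).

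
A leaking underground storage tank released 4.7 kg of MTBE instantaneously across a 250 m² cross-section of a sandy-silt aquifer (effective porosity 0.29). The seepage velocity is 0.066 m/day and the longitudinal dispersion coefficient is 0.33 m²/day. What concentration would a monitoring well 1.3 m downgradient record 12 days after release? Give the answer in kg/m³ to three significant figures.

0.00904 kg/m³

For an instantaneous plane source, C(x,t) = M/(n_e·A·√(4πDt)) · exp(−(x−vt)²/(4Dt)), with n_e·A the pore (flow) area.
Plume center vt = 0.066 × 12 = 0.792 m, so the well at 1.3 m is 0.508 m downgradient of the peak.
√(4πDt) = 7.054 m, giving peak height M/(n_e·A·√(4πDt)) = 4.7/(0.29 × 250 × 7.054) = 0.009190 kg/m³.
(x−vt)²/(4Dt) = (0.508)²/(4 × 0.33 × 12) = 0.01629; exp(−0.01629) = 0.9838.
C = 0.009190 × 0.9838 = 0.00904 kg/m³.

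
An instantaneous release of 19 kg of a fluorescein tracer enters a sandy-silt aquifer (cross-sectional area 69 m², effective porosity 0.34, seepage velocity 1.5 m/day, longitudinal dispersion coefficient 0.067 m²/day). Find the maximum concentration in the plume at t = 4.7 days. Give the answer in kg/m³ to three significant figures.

The peak of an instantaneous 1D plume sits at x = vt; there the Gaussian factor is 1 and C_max = M/(n_e·A·√(4πDt)), where n_e·A is the pore area the mass is dissolved in.
√(4πDt) = √(4π × 0.067 × 4.7) = 1.989 m, so C_max = 19/(0.34 × 69 × 1.989) = 0.407 kg/m³.

0.407 kg/m³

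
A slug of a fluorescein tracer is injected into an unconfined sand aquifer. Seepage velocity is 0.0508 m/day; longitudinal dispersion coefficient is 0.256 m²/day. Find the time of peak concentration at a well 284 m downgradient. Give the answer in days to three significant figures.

For the 1D instantaneous-source solution, setting ∂C/∂t = 0 at fixed x gives v²t² + 2Dt − x² = 0, so t = (√(D² + v²x²) − D)/v².
√(D² + v²x²) = √(0.256² + 0.0508² × 284²) = 14.43; v² = 0.00258064.
t = (14.43 − 0.256)/0.00258064 = 5490 days (vs. the pure-advection estimate x/v = 5590 d).

5490 days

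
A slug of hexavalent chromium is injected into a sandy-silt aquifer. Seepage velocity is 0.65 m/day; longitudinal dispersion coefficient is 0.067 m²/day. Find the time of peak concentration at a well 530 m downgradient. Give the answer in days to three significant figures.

815 days

For the 1D instantaneous-source solution, setting ∂C/∂t = 0 at fixed x gives v²t² + 2Dt − x² = 0, so t = (√(D² + v²x²) − D)/v².
√(D² + v²x²) = √(0.067² + 0.65² × 530²) = 344.5; v² = 0.4225.
t = (344.5 − 0.067)/0.4225 = 815 days (vs. the pure-advection estimate x/v = 815 d).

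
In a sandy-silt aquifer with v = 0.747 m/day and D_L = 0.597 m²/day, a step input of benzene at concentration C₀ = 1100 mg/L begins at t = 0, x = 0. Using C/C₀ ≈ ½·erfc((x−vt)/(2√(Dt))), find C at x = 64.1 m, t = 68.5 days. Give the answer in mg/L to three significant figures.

For a continuous step input, C/C₀ ≈ ½·erfc((x−vt)/(2√(Dt))).
vt = 0.747 × 68.5 = 51.1695 m and 2√(Dt) = 2√(0.597 × 68.5) = 12.79 m.
Argument (x−vt)/(2√(Dt)) = (64.1 − 51.1695)/12.79 = 1.011; ½·erfc(1.011) = 0.07639.
C = 1100 × 0.07639 = 84.0 mg/L.

84.0 mg/L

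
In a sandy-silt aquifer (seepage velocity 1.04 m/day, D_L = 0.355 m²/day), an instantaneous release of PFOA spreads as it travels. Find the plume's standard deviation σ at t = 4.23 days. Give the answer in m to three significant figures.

1.73 m

Dispersive spreading gives a Gaussian with σ² = 2Dt; advection only shifts the center.
σ = √(2 × 0.355 × 4.23) = 1.73 m.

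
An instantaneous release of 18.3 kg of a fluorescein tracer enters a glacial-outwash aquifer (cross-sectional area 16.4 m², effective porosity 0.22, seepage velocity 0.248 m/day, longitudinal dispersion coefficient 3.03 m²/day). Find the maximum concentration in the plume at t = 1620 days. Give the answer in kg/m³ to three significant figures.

0.0204 kg/m³

The peak of an instantaneous 1D plume sits at x = vt; there the Gaussian factor is 1 and C_max = M/(n_e·A·√(4πDt)), where n_e·A is the pore area the mass is dissolved in.
√(4πDt) = √(4π × 3.03 × 1620) = 248.4 m, so C_max = 18.3/(0.22 × 16.4 × 248.4) = 0.0204 kg/m³.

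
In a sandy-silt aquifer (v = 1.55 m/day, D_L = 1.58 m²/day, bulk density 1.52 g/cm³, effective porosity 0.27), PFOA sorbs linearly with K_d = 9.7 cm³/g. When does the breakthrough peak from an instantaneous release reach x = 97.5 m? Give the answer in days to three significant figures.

Retardation factor R = 1 + ρ_b·K_d/n = 1 + 1.52 × 9.7/0.27 = 55.61.
Sorption retards both mechanisms: v_R = v/R = 0.02787 m/day, D_R = D/R = 0.02841 m²/day.
Peak time from v_R²t² + 2D_R t − x² = 0: t = (√(D_R² + v_R²x²) − D_R)/v_R².
√(D_R² + v_R²x²) = √(0.02841² + 0.02787² × 97.5²) = 2.717; v_R² = 0.0007767.
t = (2.717 − 0.02841)/0.0007767 = 3460 days.

3460 days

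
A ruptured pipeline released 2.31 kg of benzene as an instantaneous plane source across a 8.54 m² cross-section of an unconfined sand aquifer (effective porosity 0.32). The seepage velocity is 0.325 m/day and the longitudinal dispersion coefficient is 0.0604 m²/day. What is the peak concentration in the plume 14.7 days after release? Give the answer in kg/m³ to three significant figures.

The peak of an instantaneous 1D plume sits at x = vt; there the Gaussian factor is 1 and C_max = M/(n_e·A·√(4πDt)), where n_e·A is the pore area the mass is dissolved in.
√(4πDt) = √(4π × 0.0604 × 14.7) = 3.340 m, so C_max = 2.31/(0.32 × 8.54 × 3.340) = 0.253 kg/m³.

0.253 kg/m³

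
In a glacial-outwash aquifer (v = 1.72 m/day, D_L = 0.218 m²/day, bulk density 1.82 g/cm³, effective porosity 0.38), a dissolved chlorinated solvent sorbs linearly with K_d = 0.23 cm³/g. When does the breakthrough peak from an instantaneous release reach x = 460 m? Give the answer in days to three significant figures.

Retardation factor R = 1 + ρ_b·K_d/n = 1 + 1.82 × 0.23/0.38 = 2.102.
Sorption retards both mechanisms: v_R = v/R = 0.8183 m/day, D_R = D/R = 0.1037 m²/day.
Peak time from v_R²t² + 2D_R t − x² = 0: t = (√(D_R² + v_R²x²) − D_R)/v_R².
√(D_R² + v_R²x²) = √(0.1037² + 0.8183² × 460²) = 376.4; v_R² = 0.6696.
t = (376.4 − 0.1037)/0.6696 = 562 days.

562 days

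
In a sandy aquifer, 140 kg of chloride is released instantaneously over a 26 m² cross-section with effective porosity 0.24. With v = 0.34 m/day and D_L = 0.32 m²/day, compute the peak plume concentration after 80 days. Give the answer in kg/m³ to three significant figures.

The peak of an instantaneous 1D plume sits at x = vt; there the Gaussian factor is 1 and C_max = M/(n_e·A·√(4πDt)), where n_e·A is the pore area the mass is dissolved in.
√(4πDt) = √(4π × 0.32 × 80) = 17.94 m, so C_max = 140/(0.24 × 26 × 17.94) = 1.25 kg/m³.

1.25 kg/m³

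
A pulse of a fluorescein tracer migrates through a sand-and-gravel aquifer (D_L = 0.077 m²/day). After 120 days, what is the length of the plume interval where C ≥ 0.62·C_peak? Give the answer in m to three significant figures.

8.41 m

The plume is Gaussian with σ = √(2Dt) = √(2 × 0.077 × 120) = 4.299 m.
C/C_peak = exp(−Δx²/(2σ²)) = 0.62 ⇒ Δx = σ·√(−2 ln 0.62) = 4.299 × 0.9778 = 4.204 m.
Width = 2Δx = 8.41 m.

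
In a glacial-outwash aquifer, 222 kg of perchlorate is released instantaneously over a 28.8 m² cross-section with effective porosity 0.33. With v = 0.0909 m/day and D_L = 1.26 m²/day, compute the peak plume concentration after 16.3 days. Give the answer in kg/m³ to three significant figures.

1.45 kg/m³

The peak of an instantaneous 1D plume sits at x = vt; there the Gaussian factor is 1 and C_max = M/(n_e·A·√(4πDt)), where n_e·A is the pore area the mass is dissolved in.
√(4πDt) = √(4π × 1.26 × 16.3) = 16.07 m, so C_max = 222/(0.33 × 28.8 × 16.07) = 1.45 kg/m³.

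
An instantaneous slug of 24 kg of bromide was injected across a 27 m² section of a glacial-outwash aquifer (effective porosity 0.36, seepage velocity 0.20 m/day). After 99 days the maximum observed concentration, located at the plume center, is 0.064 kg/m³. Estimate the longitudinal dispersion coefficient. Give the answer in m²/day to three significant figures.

At the plume center C_max = M/(n_e·A·√(4πDt)), so D = M²/(4πt·(n_e·A·C_max)²).
n_e·A·C_max = 0.36 × 27 × 0.064 = 0.6221 kg/m.
D = 24²/(4π × 99 × 0.6221²) = 1.20 m²/day.

1.20 m²/day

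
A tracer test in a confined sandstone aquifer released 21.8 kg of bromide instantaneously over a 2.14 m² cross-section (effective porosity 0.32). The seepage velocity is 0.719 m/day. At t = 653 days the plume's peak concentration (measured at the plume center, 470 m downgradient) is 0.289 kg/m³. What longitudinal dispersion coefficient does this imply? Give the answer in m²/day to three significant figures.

1.48 m²/day

At the plume center C_max = M/(n_e·A·√(4πDt)), so D = M²/(4πt·(n_e·A·C_max)²).
n_e·A·C_max = 0.32 × 2.14 × 0.289 = 0.1979 kg/m.
D = 21.8²/(4π × 653 × 0.1979²) = 1.48 m²/day.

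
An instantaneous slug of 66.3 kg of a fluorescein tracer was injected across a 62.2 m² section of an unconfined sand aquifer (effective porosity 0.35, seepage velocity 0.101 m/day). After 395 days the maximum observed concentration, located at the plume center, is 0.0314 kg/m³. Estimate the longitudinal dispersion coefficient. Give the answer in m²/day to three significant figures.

1.90 m²/day

At the plume center C_max = M/(n_e·A·√(4πDt)), so D = M²/(4πt·(n_e·A·C_max)²).
n_e·A·C_max = 0.35 × 62.2 × 0.0314 = 0.6836 kg/m.
D = 66.3²/(4π × 395 × 0.6836²) = 1.90 m²/day.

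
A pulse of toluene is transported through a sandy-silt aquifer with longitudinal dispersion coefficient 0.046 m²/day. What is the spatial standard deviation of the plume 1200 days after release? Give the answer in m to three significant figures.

10.5 m

Dispersive spreading gives a Gaussian with σ² = 2Dt; advection only shifts the center.
σ = √(2 × 0.046 × 1200) = 10.5 m.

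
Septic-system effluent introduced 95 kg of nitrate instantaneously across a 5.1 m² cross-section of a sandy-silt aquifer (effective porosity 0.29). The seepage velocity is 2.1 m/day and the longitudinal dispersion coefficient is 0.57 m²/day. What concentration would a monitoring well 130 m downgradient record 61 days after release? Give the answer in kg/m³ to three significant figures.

For an instantaneous plane source, C(x,t) = M/(n_e·A·√(4πDt)) · exp(−(x−vt)²/(4Dt)), with n_e·A the pore (flow) area.
Plume center vt = 2.1 × 61 = 128.1 m, so the well at 130 m is 1.9 m downgradient of the peak.
√(4πDt) = 20.90 m, giving peak height M/(n_e·A·√(4πDt)) = 95/(0.29 × 5.1 × 20.90) = 3.073 kg/m³.
(x−vt)²/(4Dt) = (1.9)²/(4 × 0.57 × 61) = 0.02596; exp(−0.02596) = 0.9744.
C = 3.073 × 0.9744 = 2.99 kg/m³.

2.99 kg/m³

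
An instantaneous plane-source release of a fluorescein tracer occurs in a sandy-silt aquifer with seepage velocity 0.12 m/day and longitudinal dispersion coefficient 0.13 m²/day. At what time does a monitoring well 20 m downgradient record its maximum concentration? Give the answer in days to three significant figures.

158 days

For the 1D instantaneous-source solution, setting ∂C/∂t = 0 at fixed x gives v²t² + 2Dt − x² = 0, so t = (√(D² + v²x²) − D)/v².
√(D² + v²x²) = √(0.13² + 0.12² × 20²) = 2.404; v² = 0.0144.
t = (2.404 − 0.13)/0.0144 = 158 days (vs. the pure-advection estimate x/v = 167 d).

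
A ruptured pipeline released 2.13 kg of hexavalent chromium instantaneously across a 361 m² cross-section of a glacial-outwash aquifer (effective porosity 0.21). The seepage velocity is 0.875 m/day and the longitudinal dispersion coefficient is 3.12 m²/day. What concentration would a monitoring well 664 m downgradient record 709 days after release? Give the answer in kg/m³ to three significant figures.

For an instantaneous plane source, C(x,t) = M/(n_e·A·√(4πDt)) · exp(−(x−vt)²/(4Dt)), with n_e·A the pore (flow) area.
Plume center vt = 0.875 × 709 = 620.375 m, so the well at 664 m is 43.625 m downgradient of the peak.
√(4πDt) = 166.7 m, giving peak height M/(n_e·A·√(4πDt)) = 2.13/(0.21 × 361 × 166.7) = 0.0001685 kg/m³.
(x−vt)²/(4Dt) = (43.625)²/(4 × 3.12 × 709) = 0.2151; exp(−0.2151) = 0.8065.
C = 0.0001685 × 0.8065 = 0.000136 kg/m³.

0.000136 kg/m³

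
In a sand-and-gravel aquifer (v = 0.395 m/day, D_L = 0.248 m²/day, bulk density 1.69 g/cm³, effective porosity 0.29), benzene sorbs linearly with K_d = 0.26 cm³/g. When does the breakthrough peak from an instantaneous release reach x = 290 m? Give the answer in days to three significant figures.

1840 days

Retardation factor R = 1 + ρ_b·K_d/n = 1 + 1.69 × 0.26/0.29 = 2.515.
Sorption retards both mechanisms: v_R = v/R = 0.1571 m/day, D_R = D/R = 0.09861 m²/day.
Peak time from v_R²t² + 2D_R t − x² = 0: t = (√(D_R² + v_R²x²) − D_R)/v_R².
√(D_R² + v_R²x²) = √(0.09861² + 0.1571² × 290²) = 45.56; v_R² = 0.02468.
t = (45.56 − 0.09861)/0.02468 = 1840 days.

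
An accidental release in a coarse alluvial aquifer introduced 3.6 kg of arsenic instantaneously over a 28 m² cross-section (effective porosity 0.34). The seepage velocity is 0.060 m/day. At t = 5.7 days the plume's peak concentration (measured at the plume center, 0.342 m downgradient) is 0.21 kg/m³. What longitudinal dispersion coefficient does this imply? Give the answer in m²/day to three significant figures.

0.0453 m²/day

At the plume center C_max = M/(n_e·A·√(4πDt)), so D = M²/(4πt·(n_e·A·C_max)²).
n_e·A·C_max = 0.34 × 28 × 0.21 = 1.999 kg/m.
D = 3.6²/(4π × 5.7 × 1.999²) = 0.0453 m²/day.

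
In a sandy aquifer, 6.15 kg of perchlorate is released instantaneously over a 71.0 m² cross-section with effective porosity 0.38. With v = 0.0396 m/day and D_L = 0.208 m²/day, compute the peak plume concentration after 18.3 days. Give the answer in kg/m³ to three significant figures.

0.0330 kg/m³

The peak of an instantaneous 1D plume sits at x = vt; there the Gaussian factor is 1 and C_max = M/(n_e·A·√(4πDt)), where n_e·A is the pore area the mass is dissolved in.
√(4πDt) = √(4π × 0.208 × 18.3) = 6.916 m, so C_max = 6.15/(0.38 × 71.0 × 6.916) = 0.0330 kg/m³.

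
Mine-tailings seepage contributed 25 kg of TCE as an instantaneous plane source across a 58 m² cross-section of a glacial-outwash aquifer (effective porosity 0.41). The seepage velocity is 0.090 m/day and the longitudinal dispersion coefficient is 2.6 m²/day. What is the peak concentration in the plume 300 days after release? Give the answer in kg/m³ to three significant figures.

The peak of an instantaneous 1D plume sits at x = vt; there the Gaussian factor is 1 and C_max = M/(n_e·A·√(4πDt)), where n_e·A is the pore area the mass is dissolved in.
√(4πDt) = √(4π × 2.6 × 300) = 99.00 m, so C_max = 25/(0.41 × 58 × 99.00) = 0.0106 kg/m³.

0.0106 kg/m³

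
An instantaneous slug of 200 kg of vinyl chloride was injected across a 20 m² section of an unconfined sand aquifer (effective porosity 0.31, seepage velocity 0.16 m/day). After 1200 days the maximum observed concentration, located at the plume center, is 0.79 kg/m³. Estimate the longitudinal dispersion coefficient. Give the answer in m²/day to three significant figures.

0.111 m²/day

At the plume center C_max = M/(n_e·A·√(4πDt)), so D = M²/(4πt·(n_e·A·C_max)²).
n_e·A·C_max = 0.31 × 20 × 0.79 = 4.898 kg/m.
D = 200²/(4π × 1200 × 4.898²) = 0.111 m²/day.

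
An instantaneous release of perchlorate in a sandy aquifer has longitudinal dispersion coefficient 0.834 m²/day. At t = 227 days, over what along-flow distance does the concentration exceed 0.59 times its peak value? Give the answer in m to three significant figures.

40.0 m

The plume is Gaussian with σ = √(2Dt) = √(2 × 0.834 × 227) = 19.46 m.
C/C_peak = exp(−Δx²/(2σ²)) = 0.59 ⇒ Δx = σ·√(−2 ln 0.59) = 19.46 × 1.027 = 19.99 m.
Width = 2Δx = 40.0 m.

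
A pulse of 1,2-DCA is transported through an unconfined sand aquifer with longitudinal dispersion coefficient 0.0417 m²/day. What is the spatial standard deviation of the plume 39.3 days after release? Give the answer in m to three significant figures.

1.81 m

Dispersive spreading gives a Gaussian with σ² = 2Dt; advection only shifts the center.
σ = √(2 × 0.0417 × 39.3) = 1.81 m.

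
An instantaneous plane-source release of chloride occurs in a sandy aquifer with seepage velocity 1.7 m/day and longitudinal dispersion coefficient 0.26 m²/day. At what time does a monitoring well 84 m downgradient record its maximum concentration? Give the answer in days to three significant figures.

49.3 days

For the 1D instantaneous-source solution, setting ∂C/∂t = 0 at fixed x gives v²t² + 2Dt − x² = 0, so t = (√(D² + v²x²) − D)/v².
√(D² + v²x²) = √(0.26² + 1.7² × 84²) = 142.8; v² = 2.89.
t = (142.8 − 0.26)/2.89 = 49.3 days (vs. the pure-advection estimate x/v = 49.4 d).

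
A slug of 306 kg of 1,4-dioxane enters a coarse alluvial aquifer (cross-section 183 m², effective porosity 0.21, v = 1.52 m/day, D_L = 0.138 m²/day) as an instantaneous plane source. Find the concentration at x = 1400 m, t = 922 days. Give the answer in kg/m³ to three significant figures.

0.198 kg/m³

For an instantaneous plane source, C(x,t) = M/(n_e·A·√(4πDt)) · exp(−(x−vt)²/(4Dt)), with n_e·A the pore (flow) area.
Plume center vt = 1.52 × 922 = 1401.44 m, so the well at 1400 m is 1.44 m upgradient of the peak.
√(4πDt) = 39.99 m, giving peak height M/(n_e·A·√(4πDt)) = 306/(0.21 × 183 × 39.99) = 0.1991 kg/m³.
(x−vt)²/(4Dt) = (-1.44)²/(4 × 0.138 × 922) = 0.004074; exp(−0.004074) = 0.9959.
C = 0.1991 × 0.9959 = 0.198 kg/m³.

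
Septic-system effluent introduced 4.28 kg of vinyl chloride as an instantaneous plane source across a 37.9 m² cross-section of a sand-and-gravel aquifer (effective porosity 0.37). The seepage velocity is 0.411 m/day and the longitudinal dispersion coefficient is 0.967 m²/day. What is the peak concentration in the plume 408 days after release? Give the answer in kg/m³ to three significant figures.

0.00433 kg/m³

The peak of an instantaneous 1D plume sits at x = vt; there the Gaussian factor is 1 and C_max = M/(n_e·A·√(4πDt)), where n_e·A is the pore area the mass is dissolved in.
√(4πDt) = √(4π × 0.967 × 408) = 70.41 m, so C_max = 4.28/(0.37 × 37.9 × 70.41) = 0.00433 kg/m³.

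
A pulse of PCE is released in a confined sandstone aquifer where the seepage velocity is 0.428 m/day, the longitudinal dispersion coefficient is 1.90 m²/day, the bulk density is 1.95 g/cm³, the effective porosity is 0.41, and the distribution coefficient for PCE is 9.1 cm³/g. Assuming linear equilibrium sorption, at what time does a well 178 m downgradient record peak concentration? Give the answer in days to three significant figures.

Retardation factor R = 1 + ρ_b·K_d/n = 1 + 1.95 × 9.1/0.41 = 44.28.
Sorption retards both mechanisms: v_R = v/R = 0.009666 m/day, D_R = D/R = 0.04291 m²/day.
Peak time from v_R²t² + 2D_R t − x² = 0: t = (√(D_R² + v_R²x²) − D_R)/v_R².
√(D_R² + v_R²x²) = √(0.04291² + 0.009666² × 178²) = 1.721; v_R² = 9.343e-05.
t = (1.721 − 0.04291)/9.343e-05 = 18000 days.

18000 days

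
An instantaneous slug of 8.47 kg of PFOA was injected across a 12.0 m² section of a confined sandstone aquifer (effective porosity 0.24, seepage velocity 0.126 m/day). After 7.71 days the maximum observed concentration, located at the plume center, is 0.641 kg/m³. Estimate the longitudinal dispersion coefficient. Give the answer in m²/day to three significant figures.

0.217 m²/day

At the plume center C_max = M/(n_e·A·√(4πDt)), so D = M²/(4πt·(n_e·A·C_max)²).
n_e·A·C_max = 0.24 × 12.0 × 0.641 = 1.846 kg/m.
D = 8.47²/(4π × 7.71 × 1.846²) = 0.217 m²/day.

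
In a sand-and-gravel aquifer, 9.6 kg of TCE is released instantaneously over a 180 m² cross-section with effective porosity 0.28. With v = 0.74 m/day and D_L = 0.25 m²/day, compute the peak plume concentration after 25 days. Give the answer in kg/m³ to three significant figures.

The peak of an instantaneous 1D plume sits at x = vt; there the Gaussian factor is 1 and C_max = M/(n_e·A·√(4πDt)), where n_e·A is the pore area the mass is dissolved in.
√(4πDt) = √(4π × 0.25 × 25) = 8.862 m, so C_max = 9.6/(0.28 × 180 × 8.862) = 0.0215 kg/m³.

0.0215 kg/m³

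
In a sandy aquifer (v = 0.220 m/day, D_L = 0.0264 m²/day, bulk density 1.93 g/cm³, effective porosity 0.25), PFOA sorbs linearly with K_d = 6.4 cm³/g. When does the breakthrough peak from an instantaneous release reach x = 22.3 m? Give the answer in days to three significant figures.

Retardation factor R = 1 + ρ_b·K_d/n = 1 + 1.93 × 6.4/0.25 = 50.41.
Sorption retards both mechanisms: v_R = v/R = 0.004364 m/day, D_R = D/R = 0.0005237 m²/day.
Peak time from v_R²t² + 2D_R t − x² = 0: t = (√(D_R² + v_R²x²) − D_R)/v_R².
√(D_R² + v_R²x²) = √(0.0005237² + 0.004364² × 22.3²) = 0.09732; v_R² = 1.904e-05.
t = (0.09732 − 0.0005237)/1.904e-05 = 5080 days.

5080 days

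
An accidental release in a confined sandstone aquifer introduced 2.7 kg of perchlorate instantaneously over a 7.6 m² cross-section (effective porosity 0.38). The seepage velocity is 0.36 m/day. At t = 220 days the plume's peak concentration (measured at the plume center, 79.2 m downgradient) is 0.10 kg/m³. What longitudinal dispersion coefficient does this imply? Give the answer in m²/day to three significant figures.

At the plume center C_max = M/(n_e·A·√(4πDt)), so D = M²/(4πt·(n_e·A·C_max)²).
n_e·A·C_max = 0.38 × 7.6 × 0.10 = 0.2888 kg/m.
D = 2.7²/(4π × 220 × 0.2888²) = 0.0316 m²/day.

0.0316 m²/day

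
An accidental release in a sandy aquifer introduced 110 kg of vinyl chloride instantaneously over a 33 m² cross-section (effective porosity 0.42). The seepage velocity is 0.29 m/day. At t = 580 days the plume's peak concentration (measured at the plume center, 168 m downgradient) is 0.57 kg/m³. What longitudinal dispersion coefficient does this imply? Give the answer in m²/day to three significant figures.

0.0266 m²/day

At the plume center C_max = M/(n_e·A·√(4πDt)), so D = M²/(4πt·(n_e·A·C_max)²).
n_e·A·C_max = 0.42 × 33 × 0.57 = 7.900 kg/m.
D = 110²/(4π × 580 × 7.900²) = 0.0266 m²/day.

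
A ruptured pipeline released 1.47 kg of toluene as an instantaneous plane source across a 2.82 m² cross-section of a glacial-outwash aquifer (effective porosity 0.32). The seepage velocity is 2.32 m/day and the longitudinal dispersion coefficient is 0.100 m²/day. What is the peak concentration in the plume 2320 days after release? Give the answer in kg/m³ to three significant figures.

The peak of an instantaneous 1D plume sits at x = vt; there the Gaussian factor is 1 and C_max = M/(n_e·A·√(4πDt)), where n_e·A is the pore area the mass is dissolved in.
√(4πDt) = √(4π × 0.100 × 2320) = 53.99 m, so C_max = 1.47/(0.32 × 2.82 × 53.99) = 0.0302 kg/m³.

0.0302 kg/m³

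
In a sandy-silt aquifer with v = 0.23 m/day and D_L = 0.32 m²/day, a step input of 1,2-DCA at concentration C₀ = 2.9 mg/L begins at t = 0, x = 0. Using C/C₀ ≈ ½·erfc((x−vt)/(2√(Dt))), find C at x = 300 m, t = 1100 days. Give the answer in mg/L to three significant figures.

For a continuous step input, C/C₀ ≈ ½·erfc((x−vt)/(2√(Dt))).
vt = 0.23 × 1100 = 253 m and 2√(Dt) = 2√(0.32 × 1100) = 37.52 m.
Argument (x−vt)/(2√(Dt)) = (300 − 253)/37.52 = 1.253; ½·erfc(1.253) = 0.03820.
C = 2.9 × 0.03820 = 0.111 mg/L.

0.111 mg/L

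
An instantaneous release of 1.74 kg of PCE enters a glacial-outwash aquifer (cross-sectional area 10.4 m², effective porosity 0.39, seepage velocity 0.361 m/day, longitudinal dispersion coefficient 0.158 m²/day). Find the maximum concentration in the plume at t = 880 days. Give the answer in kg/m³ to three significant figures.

0.0103 kg/m³

The peak of an instantaneous 1D plume sits at x = vt; there the Gaussian factor is 1 and C_max = M/(n_e·A·√(4πDt)), where n_e·A is the pore area the mass is dissolved in.
√(4πDt) = √(4π × 0.158 × 880) = 41.80 m, so C_max = 1.74/(0.39 × 10.4 × 41.80) = 0.0103 kg/m³.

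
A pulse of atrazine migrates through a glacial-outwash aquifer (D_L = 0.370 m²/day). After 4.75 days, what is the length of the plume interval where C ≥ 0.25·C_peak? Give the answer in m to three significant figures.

6.24 m

The plume is Gaussian with σ = √(2Dt) = √(2 × 0.370 × 4.75) = 1.875 m.
C/C_peak = exp(−Δx²/(2σ²)) = 0.25 ⇒ Δx = σ·√(−2 ln 0.25) = 1.875 × 1.665 = 3.122 m.
Width = 2Δx = 6.24 m.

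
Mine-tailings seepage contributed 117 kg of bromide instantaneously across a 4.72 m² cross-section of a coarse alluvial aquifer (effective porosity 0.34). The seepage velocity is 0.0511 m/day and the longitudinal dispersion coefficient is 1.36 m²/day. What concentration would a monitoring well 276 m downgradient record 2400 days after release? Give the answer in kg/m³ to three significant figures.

0.0594 kg/m³

For an instantaneous plane source, C(x,t) = M/(n_e·A·√(4πDt)) · exp(−(x−vt)²/(4Dt)), with n_e·A the pore (flow) area.
Plume center vt = 0.0511 × 2400 = 122.64 m, so the well at 276 m is 153.36 m downgradient of the peak.
√(4πDt) = 202.5 m, giving peak height M/(n_e·A·√(4πDt)) = 117/(0.34 × 4.72 × 202.5) = 0.3600 kg/m³.
(x−vt)²/(4Dt) = (153.36)²/(4 × 1.36 × 2400) = 1.801; exp(−1.801) = 0.1651.
C = 0.3600 × 0.1651 = 0.0594 kg/m³.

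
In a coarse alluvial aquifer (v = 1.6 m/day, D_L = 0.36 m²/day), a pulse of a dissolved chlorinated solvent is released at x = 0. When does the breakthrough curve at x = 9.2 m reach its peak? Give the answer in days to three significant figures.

5.61 days

For the 1D instantaneous-source solution, setting ∂C/∂t = 0 at fixed x gives v²t² + 2Dt − x² = 0, so t = (√(D² + v²x²) − D)/v².
√(D² + v²x²) = √(0.36² + 1.6² × 9.2²) = 14.72; v² = 2.56.
t = (14.72 − 0.36)/2.56 = 5.61 days (vs. the pure-advection estimate x/v = 5.75 d).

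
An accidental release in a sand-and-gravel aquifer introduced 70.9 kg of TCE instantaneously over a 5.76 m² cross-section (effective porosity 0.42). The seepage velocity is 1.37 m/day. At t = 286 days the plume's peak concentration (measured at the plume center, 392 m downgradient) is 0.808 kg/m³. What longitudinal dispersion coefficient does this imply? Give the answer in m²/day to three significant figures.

0.366 m²/day

At the plume center C_max = M/(n_e·A·√(4πDt)), so D = M²/(4πt·(n_e·A·C_max)²).
n_e·A·C_max = 0.42 × 5.76 × 0.808 = 1.955 kg/m.
D = 70.9²/(4π × 286 × 1.955²) = 0.366 m²/day.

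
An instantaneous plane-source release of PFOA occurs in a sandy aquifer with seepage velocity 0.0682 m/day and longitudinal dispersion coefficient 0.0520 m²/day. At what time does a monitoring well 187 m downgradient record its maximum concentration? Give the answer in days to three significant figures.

For the 1D instantaneous-source solution, setting ∂C/∂t = 0 at fixed x gives v²t² + 2Dt − x² = 0, so t = (√(D² + v²x²) − D)/v².
√(D² + v²x²) = √(0.0520² + 0.0682² × 187²) = 12.75; v² = 0.00465124.
t = (12.75 − 0.0520)/0.00465124 = 2730 days (vs. the pure-advection estimate x/v = 2740 d).

2730 days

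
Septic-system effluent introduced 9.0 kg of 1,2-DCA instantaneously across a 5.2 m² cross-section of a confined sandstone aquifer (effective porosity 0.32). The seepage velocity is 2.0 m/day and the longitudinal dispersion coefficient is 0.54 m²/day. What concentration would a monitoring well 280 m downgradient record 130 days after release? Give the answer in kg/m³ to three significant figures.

0.0438 kg/m³

For an instantaneous plane source, C(x,t) = M/(n_e·A·√(4πDt)) · exp(−(x−vt)²/(4Dt)), with n_e·A the pore (flow) area.
Plume center vt = 2.0 × 130 = 260 m, so the well at 280 m is 20 m downgradient of the peak.
√(4πDt) = 29.70 m, giving peak height M/(n_e·A·√(4πDt)) = 9.0/(0.32 × 5.2 × 29.70) = 0.1821 kg/m³.
(x−vt)²/(4Dt) = (20)²/(4 × 0.54 × 130) = 1.425; exp(−1.425) = 0.2405.
C = 0.1821 × 0.2405 = 0.0438 kg/m³.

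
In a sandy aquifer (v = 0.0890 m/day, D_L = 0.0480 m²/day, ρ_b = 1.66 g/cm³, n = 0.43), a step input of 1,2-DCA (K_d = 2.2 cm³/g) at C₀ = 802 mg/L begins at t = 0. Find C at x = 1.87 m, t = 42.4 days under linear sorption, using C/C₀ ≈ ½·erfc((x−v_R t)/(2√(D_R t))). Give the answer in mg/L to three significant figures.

9.84 mg/L

Retardation factor R = 1 + ρ_b·K_d/n = 1 + 1.66 × 2.2/0.43 = 9.493.
Sorption retards both mechanisms: v_R = v/R = 0.009375 m/day, D_R = D/R = 0.005056 m²/day.
v_R·t = 0.009375 × 42.4 = 0.3975 m; 2√(D_R t) = 0.9260 m; argument = (1.87 − 0.3975)/0.9260 = 1.590.
C = C₀ × ½·erfc(1.590) = 802 × 0.01227 = 9.84 mg/L.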